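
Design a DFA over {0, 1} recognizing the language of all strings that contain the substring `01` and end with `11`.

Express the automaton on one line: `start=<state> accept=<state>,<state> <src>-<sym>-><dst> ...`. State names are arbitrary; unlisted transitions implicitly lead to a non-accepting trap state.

start=q0 accept=q3 q0-0->q1 q0-1->q0 q1-0->q1 q1-1->q2 q2-0->q1 q2-1->q3 q3-0->q1 q3-1->q3

Build one automaton per condition and run them in lockstep. The first has 3 states tracking whether and how much of `01` has been seen; the second has 3 states tracking how much of the suffix `11` has currently been matched. A product state is a pair (one from each), accepting exactly when both do. Minimizing collapses redundant product states.
        0   1  
>  q0   q1  q0 
   q1   q1  q2 
   q2   q1  q3 
 * q3   q1  q3 
(> = start, * = accepting)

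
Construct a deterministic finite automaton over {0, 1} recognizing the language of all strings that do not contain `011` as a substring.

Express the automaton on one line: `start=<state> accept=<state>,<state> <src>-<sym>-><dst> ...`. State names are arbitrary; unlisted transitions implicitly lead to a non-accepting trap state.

start=q0 accept=q0,q1,q2 q0-0->q1 q0-1->q0 q1-0->q1 q1-1->q2 q2-0->q1 q2-1->q3 q3-0->q3 q3-1->q3

This is the complement of 'contains `011`'. Use the same substring-matching states — q0 through q3 holding how much of `011` has just been matched — but flip the accepting set: everything except the trap q3 accepts.
With 4 states:
        0   1  
>* q0   q1  q0 
 * q1   q1  q2 
 * q2   q1  q3 
   q3   q3  q3 
(> = start, * = accepting)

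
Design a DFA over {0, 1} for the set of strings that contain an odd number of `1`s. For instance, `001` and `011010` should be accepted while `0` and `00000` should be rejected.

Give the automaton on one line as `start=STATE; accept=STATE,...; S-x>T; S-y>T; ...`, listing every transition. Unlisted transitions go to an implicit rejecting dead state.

start=q0; accept=q1; q0-0>q0; q0-1>q1; q1-0>q1; q1-1>q0

The only thing that matters is how many `1`s have appeared, reduced mod 2. Use one state per residue: q0 for 0, …, q1 for 1. Reading `1` moves to the next residue; anything else stays put. q1 is accepting.
2 states suffice.
        0   1  
>  q0   q0  q1 
 * q1   q1  q0 
(> = start, * = accepting)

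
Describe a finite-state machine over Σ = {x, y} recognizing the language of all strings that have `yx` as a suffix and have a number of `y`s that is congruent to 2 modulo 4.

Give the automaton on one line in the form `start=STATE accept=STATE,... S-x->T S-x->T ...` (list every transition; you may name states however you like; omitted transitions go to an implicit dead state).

start=q0 accept=q3 q0-x->q0 q0-y->q1 q1-x->q1 q1-y->q2 q2-x->q3 q2-y->q4 q3-x->q5 q3-y->q4 q4-x->q4 q4-y->q0 q5-x->q5 q5-y->q4

Run two small machines in parallel and take their product. The first has 3 states tracking how much of the suffix `yx` has currently been matched; the second has 4 states tracking the count of `y`s modulo 4. A product state is a pair (one from each), accepting exactly when both do. Equivalent product states are then merged.
A 6-state machine:
        x   y  
>  q0   q0  q1 
   q1   q1  q2 
   q2   q3  q4 
 * q3   q5  q4 
   q4   q4  q0 
   q5   q5  q4 
(> = start, * = accepting)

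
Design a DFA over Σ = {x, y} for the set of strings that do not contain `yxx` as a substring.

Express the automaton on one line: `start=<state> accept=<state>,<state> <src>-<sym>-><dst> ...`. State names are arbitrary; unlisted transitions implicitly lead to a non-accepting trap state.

start=S0 accept=S0,S1,S2 S0-x->S0 S0-y->S1 S1-x->S2 S1-y->S1 S2-x->S3 S2-y->S1 S3-x->S3 S3-y->S3

Track partial matches of the forbidden pattern `yxx`. State S3 is a dead state reached once `yxx` has occurred; every other state accepts. S0 means no part of `yxx` is currently matched.
4 states suffice.
        x   y  
>* S0   S0  S1 
 * S1   S2  S1 
 * S2   S3  S1 
   S3   S3  S3 
(> = start, * = accepting)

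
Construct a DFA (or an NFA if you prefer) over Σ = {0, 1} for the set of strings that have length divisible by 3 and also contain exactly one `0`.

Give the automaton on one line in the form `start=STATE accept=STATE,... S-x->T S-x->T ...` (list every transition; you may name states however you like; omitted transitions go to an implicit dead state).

start=q0 accept=q7 q0-0->q1 q0-1->q2 q1-0->q3 q1-1->q4 q2-0->q4 q2-1->q5 q3-0->q6 q3-1->q6 q4-0->q6 q4-1->q7 q5-0->q7 q5-1->q0 q6-0->q8 q6-1->q8 q7-0->q8 q7-1->q1 q8-0->q3 q8-1->q3

Run two small machines in parallel and take their product. The first has 3 states tracking the input length modulo 3; the second has 3 states tracking the count of `0`s, saturating at 2. A product state is a pair (one from each), accepting exactly when both do.
        0   1  
>  q0   q1  q2 
   q1   q3  q4 
   q2   q4  q5 
   q3   q6  q6 
   q4   q6  q7 
   q5   q7  q0 
   q6   q8  q8 
 * q7   q8  q1 
   q8   q3  q3 
(> = start, * = accepting)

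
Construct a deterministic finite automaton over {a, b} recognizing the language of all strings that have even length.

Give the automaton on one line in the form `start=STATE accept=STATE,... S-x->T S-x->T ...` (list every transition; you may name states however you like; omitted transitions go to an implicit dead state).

Only the length mod 2 matters, so use a 2-cycle: from any state, every input symbol moves to the next state, wrapping q1 back to q0. Mark q0 accepting.
With 2 states:
        a   b  
>* q0   q1  q1 
   q1   q0  q0 
(> = start, * = accepting)

start=q0 accept=q0 q0-a->q1 q0-b->q1 q1-a->q0 q1-b->q0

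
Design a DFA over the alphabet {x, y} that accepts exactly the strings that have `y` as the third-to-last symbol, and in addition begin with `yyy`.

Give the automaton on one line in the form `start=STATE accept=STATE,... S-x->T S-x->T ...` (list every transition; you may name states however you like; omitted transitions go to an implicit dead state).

Build one automaton per condition and run them in lockstep. One (15 states) tracks the last 3 symbols read; the other (5 states) tracks whether the input so far still matches the prefix `yyy`. Each combined state is a pair, one component from each; accept when both components accept. After merging equivalent states the machine shrinks.
12 states suffice.
          x    y  
>  s0     s1   s2 
   s1     s1   s1 
   s2     s1   s3 
   s3     s1   s4 
 * s4     s5   s4 
 * s5     s6   s7 
 * s6     s8   s9 
 * s7    s10  s11 
   s8     s8   s9 
   s9    s10  s11 
   s10    s6   s7 
   s11    s5   s4 
(> = start, * = accepting)

start=s0 accept=s4,s5,s6,s7 s0-x->s1 s0-y->s2 s1-x->s1 s1-y->s1 s2-x->s1 s2-y->s3 s3-x->s1 s3-y->s4 s4-x->s5 s4-y->s4 s5-x->s6 s5-y->s7 s6-x->s8 s6-y->s9 s7-x->s10 s7-y->s11 s8-x->s8 s8-y->s9 s9-x->s10 s9-y->s11 s10-x->s6 s10-y->s7 s11-x->s5 s11-y->s4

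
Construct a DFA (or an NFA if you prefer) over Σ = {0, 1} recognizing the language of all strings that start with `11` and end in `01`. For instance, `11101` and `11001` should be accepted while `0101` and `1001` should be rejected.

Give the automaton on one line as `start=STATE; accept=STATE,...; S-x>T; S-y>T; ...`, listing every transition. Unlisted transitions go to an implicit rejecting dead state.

start=q0; accept=q5; q0-0>q1; q0-1>q2; q1-0>q1; q1-1>q1; q2-0>q1; q2-1>q3; q3-0>q4; q3-1>q3; q4-0>q4; q4-1>q5; q5-0>q4; q5-1>q3

Build one automaton per condition and run them in lockstep. The first has 4 states tracking whether the input so far still matches the prefix `11`; the second has 3 states tracking how much of the suffix `01` has currently been matched. A product state is a pair (one from each), accepting exactly when both do. Equivalent product states are then merged.
6 states suffice.
        0   1  
>  q0   q1  q2 
   q1   q1  q1 
   q2   q1  q3 
   q3   q4  q3 
   q4   q4  q5 
 * q5   q4  q3 
(> = start, * = accepting)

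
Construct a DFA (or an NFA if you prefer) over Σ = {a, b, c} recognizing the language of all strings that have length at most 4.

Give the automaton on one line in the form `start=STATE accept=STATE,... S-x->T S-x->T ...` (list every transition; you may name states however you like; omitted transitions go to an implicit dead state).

start=S0 accept=S0,S1,S2,S3,S4 S0-a->S1 S0-b->S1 S0-c->S1 S1-a->S2 S1-b->S2 S1-c->S2 S2-a->S3 S2-b->S3 S2-c->S3 S3-a->S4 S3-b->S4 S3-c->S4 S4-a->S5 S4-b->S5 S4-c->S5 S5-a->S5 S5-b->S5 S5-c->S5

We only need to distinguish lengths 0, 1, …, 4, and '>4'. Chain S0 → S1 → S2 → S3 → S4 → S5 on every symbol, with S5 looping. Accepting states: {S0, S1, S2, S3, S4}.
A 6-state machine:
        a   b   c  
>* S0   S1  S1  S1 
 * S1   S2  S2  S2 
 * S2   S3  S3  S3 
 * S3   S4  S4  S4 
 * S4   S5  S5  S5 
   S5   S5  S5  S5 
(> = start, * = accepting)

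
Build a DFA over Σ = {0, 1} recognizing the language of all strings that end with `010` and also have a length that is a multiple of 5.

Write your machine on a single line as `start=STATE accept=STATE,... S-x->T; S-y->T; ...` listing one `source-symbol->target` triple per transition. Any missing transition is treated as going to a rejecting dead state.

start=S0; accept=S7; S0-0->S1; S0-1->S1; S1-0->S2; S1-1->S2; S2-0->S3; S2-1->S4; S3-0->S5; S3-1->S6; S4-0->S5; S4-1->S5; S5-0->S0; S5-1->S0; S6-0->S7; S6-1->S0; S7-0->S1; S7-1->S1

Build one automaton per condition and run them in lockstep. The first has 4 states tracking how much of the suffix `010` has currently been matched; the second has 5 states tracking the input length modulo 5. A product state is a pair (one from each), accepting exactly when both do. After merging equivalent states the machine shrinks.
With 8 states:
        0   1  
>  S0   S1  S1 
   S1   S2  S2 
   S2   S3  S4 
   S3   S5  S6 
   S4   S5  S5 
   S5   S0  S0 
   S6   S7  S0 
 * S7   S1  S1 
(> = start, * = accepting)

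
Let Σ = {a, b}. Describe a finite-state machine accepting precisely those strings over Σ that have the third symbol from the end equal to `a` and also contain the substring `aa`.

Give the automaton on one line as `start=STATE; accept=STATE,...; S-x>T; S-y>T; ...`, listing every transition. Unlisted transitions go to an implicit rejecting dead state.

start=S0; accept=S3,S4,S5,S6; S0-a>S1; S0-b>S0; S1-a>S2; S1-b>S0; S2-a>S3; S2-b>S4; S3-a>S3; S3-b>S4; S4-a>S5; S4-b>S6; S5-a>S2; S5-b>S7; S6-a>S8; S6-b>S9; S7-a>S5; S7-b>S6; S8-a>S2; S8-b>S7; S9-a>S8; S9-b>S9

Handle the two conditions separately and then intersect. One (15 states) tracks the last 3 symbols read; the other (3 states) tracks whether and how much of `aa` has been seen. Each combined state is a pair, one component from each; accept when both components accept. Equivalent product states are then merged.
A 10-state machine:
        a   b  
>  S0   S1  S0 
   S1   S2  S0 
   S2   S3  S4 
 * S3   S3  S4 
 * S4   S5  S6 
 * S5   S2  S7 
 * S6   S8  S9 
   S7   S5  S6 
   S8   S2  S7 
   S9   S8  S9 
(> = start, * = accepting)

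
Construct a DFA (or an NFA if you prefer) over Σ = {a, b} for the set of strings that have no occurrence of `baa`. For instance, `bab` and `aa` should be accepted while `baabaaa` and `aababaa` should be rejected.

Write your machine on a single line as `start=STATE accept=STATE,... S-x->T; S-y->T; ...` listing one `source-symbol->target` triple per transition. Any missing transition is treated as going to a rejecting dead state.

start=S0; accept=S0,S1,S2; S0-a->S0; S0-b->S1; S1-a->S2; S1-b->S1; S2-a->S3; S2-b->S1; S3-a->S3; S3-b->S3

Track partial matches of the forbidden pattern `baa`. State S3 is a dead state reached once `baa` has occurred; every other state accepts. S0 means no part of `baa` is currently matched.
4 states suffice.
        a   b  
>* S0   S0  S1 
 * S1   S2  S1 
 * S2   S3  S1 
   S3   S3  S3 
(> = start, * = accepting)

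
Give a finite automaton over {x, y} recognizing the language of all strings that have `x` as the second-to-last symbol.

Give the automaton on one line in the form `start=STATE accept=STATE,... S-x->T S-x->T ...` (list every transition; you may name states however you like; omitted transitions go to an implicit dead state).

start=S0 accept=S3,S4 S0-x->S1 S0-y->S2 S1-x->S3 S1-y->S4 S2-x->S5 S2-y->S6 S3-x->S3 S3-y->S4 S4-x->S5 S4-y->S6 S5-x->S3 S5-y->S4 S6-x->S5 S6-y->S6

Because acceptance depends on a position counted from the end, the machine has to buffer the most recent 2 symbols. Make each state the string of the last up-to-2 symbols read; on input `x` shift the window left and append `x`. Accept when the buffered window has length 2 and begins with `x`.
A 7-state machine:
        x   y  
>  S0   S1  S2 
   S1   S3  S4 
   S2   S5  S6 
 * S3   S3  S4 
 * S4   S5  S6 
   S5   S3  S4 
   S6   S5  S6 
(> = start, * = accepting)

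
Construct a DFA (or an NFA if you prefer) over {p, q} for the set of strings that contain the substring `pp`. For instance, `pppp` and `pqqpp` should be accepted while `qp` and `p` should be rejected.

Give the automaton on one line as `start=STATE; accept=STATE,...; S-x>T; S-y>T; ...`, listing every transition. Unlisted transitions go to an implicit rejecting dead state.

Track how much of `pp` has been matched so far: state S0 is no progress, S2 is the absorbing accept state reached once `pp` has occurred. Intermediate states record partial matches; on a mismatch, fall back to the longest reusable overlap.
3 states suffice.
        p   q  
>  S0   S1  S0 
   S1   S2  S0 
 * S2   S2  S2 
(> = start, * = accepting)

start=S0; accept=S2; S0-p>S1; S0-q>S0; S1-p>S2; S1-q>S0; S2-p>S2; S2-q>S2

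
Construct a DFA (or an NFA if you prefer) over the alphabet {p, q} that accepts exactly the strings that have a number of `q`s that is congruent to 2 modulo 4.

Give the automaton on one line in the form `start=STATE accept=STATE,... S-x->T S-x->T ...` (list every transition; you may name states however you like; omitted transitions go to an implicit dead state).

start=s0 accept=s2 s0-p->s0 s0-q->s1 s1-p->s1 s1-q->s2 s2-p->s2 s2-q->s3 s3-p->s3 s3-q->s0

The only thing that matters is how many `q`s have appeared, reduced mod 4. Use one state per residue: s0 for 0, …, s3 for 3. Reading `q` moves to the next residue; anything else stays put. s2 is accepting.
With 4 states:
        p   q  
>  s0   s0  s1 
   s1   s1  s2 
 * s2   s2  s3 
   s3   s3  s0 
(> = start, * = accepting)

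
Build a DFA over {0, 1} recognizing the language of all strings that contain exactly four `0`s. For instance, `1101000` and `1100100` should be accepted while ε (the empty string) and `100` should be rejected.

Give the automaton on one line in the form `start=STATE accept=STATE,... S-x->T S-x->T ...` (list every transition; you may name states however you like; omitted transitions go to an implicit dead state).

Only the number of `0`s matters, and only up to 5. Make a chain A → B → C → D → E → F advanced by each `0` (with F absorbing); every other symbol self-loops. The accepting set is {E}.
A 6-state machine:
       0  1 
>  A   B  A 
   B   C  B 
   C   D  C 
   D   E  D 
 * E   F  E 
   F   F  F 
(> = start, * = accepting)

start=A accept=E A-0->B A-1->A B-0->C B-1->B C-0->D C-1->C D-0->E D-1->D E-0->F E-1->E F-0->F F-1->F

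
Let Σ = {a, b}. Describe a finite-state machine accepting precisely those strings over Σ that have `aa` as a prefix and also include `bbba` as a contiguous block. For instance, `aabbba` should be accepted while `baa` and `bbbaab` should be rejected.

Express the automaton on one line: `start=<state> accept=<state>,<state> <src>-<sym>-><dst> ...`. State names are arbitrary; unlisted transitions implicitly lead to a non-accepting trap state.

Handle the two conditions separately and then intersect. The first has 4 states tracking whether the input so far still matches the prefix `aa`; the second has 5 states tracking whether and how much of `bbba` has been seen. A product state is a pair (one from each), accepting exactly when both do.
With 12 states:
          a    b  
>  S0     S1   S2 
   S1     S3   S2 
   S2     S4   S5 
   S3     S3   S6 
   S4     S4   S2 
   S5     S4   S7 
   S6     S3   S8 
   S7     S9   S7 
   S8     S3  S10 
   S9     S9   S9 
   S10   S11  S10 
 * S11   S11  S11 
(> = start, * = accepting)

start=S0 accept=S11 S0-a->S1 S0-b->S2 S1-a->S3 S1-b->S2 S2-a->S4 S2-b->S5 S3-a->S3 S3-b->S6 S4-a->S4 S4-b->S2 S5-a->S4 S5-b->S7 S6-a->S3 S6-b->S8 S7-a->S9 S7-b->S7 S8-a->S3 S8-b->S10 S9-a->S9 S9-b->S9 S10-a->S11 S10-b->S10 S11-a->S11 S11-b->S11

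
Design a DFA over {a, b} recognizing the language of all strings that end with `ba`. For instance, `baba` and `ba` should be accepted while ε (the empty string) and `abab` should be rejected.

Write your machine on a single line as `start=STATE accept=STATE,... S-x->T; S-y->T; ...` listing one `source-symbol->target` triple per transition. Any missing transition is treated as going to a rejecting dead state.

Remember how much of `ba` the current input suffix matches. State s0 means no match yet; s1 means the last symbol is `b`; s2 means the last 2 symbols are `ba`. Only s2 accepts. On a mismatch, fall back to the longest proper suffix that is still a prefix of `ba`.
A 3-state machine:
        a   b  
>  s0   s0  s1 
   s1   s2  s1 
 * s2   s0  s1 
(> = start, * = accepting)

start=s0; accept=s2; s0-a->s0; s0-b->s1; s1-a->s2; s1-b->s1; s2-a->s0; s2-b->s1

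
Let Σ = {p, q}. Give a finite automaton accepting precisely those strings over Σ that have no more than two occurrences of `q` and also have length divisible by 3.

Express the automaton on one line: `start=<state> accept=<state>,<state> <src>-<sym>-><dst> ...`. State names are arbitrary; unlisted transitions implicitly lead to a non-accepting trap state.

Build one automaton per condition and run them in lockstep. The first has 4 states tracking the count of `q`s, saturating at 3; the second has 3 states tracking the input length modulo 3. A product state is a pair (one from each), accepting exactly when both do. Equivalent product states are then merged.
A 10-state machine:
       p  q 
>* A   B  C 
   B   D  E 
   C   E  F 
   D   A  G 
   E   G  H 
   F   H  I 
 * G   C  J 
 * H   J  I 
   I   I  I 
   J   F  I 
(> = start, * = accepting)

start=A accept=A,G,H A-p->B A-q->C B-p->D B-q->E C-p->E C-q->F D-p->A D-q->G E-p->G E-q->H F-p->H F-q->I G-p->C G-q->J H-p->J H-q->I I-p->I I-q->I J-p->F J-q->I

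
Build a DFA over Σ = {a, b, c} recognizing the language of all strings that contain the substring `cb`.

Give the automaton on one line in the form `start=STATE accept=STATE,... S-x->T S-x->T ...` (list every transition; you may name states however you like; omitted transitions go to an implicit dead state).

States q0..q1 record the length of the longest prefix of `cb` that matches the current input suffix. Reaching q2 means `cb` has been seen, and we stay there forever. Accept from q2.
With 3 states:
        a   b   c  
>  q0   q0  q0  q1 
   q1   q0  q2  q1 
 * q2   q2  q2  q2 
(> = start, * = accepting)

start=q0 accept=q2 q0-a->q0 q0-b->q0 q0-c->q1 q1-a->q0 q1-b->q2 q1-c->q1 q2-a->q2 q2-b->q2 q2-c->q2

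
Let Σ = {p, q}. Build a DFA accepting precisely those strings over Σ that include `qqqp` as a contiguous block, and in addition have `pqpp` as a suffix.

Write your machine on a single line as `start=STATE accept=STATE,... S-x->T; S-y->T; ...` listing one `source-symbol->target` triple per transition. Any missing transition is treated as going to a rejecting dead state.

start=S0; accept=S7; S0-p->S0; S0-q->S1; S1-p->S0; S1-q->S2; S2-p->S0; S2-q->S3; S3-p->S4; S3-q->S3; S4-p->S4; S4-q->S5; S5-p->S6; S5-q->S3; S6-p->S7; S6-q->S5; S7-p->S4; S7-q->S5

Run two small machines in parallel and take their product. One (5 states) tracks whether and how much of `qqqp` has been seen; the other (5 states) tracks how much of the suffix `pqpp` has currently been matched. Each combined state is a pair, one component from each; accept when both components accept. Equivalent product states are then merged.
        p   q  
>  S0   S0  S1 
   S1   S0  S2 
   S2   S0  S3 
   S3   S4  S3 
   S4   S4  S5 
   S5   S6  S3 
   S6   S7  S5 
 * S7   S4  S5 
(> = start, * = accepting)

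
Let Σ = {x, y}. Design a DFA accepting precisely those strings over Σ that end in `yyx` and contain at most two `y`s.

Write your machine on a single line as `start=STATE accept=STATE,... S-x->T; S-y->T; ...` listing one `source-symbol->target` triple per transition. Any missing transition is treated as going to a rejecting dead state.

Run two small machines in parallel and take their product. One (4 states) tracks how much of the suffix `yyx` has currently been matched; the other (4 states) tracks the count of `y`s, saturating at 3. Each combined state is a pair, one component from each; accept when both components accept. After merging equivalent states the machine shrinks.
5 states suffice.
        x   y  
>  q0   q0  q1 
   q1   q2  q3 
   q2   q2  q2 
   q3   q4  q2 
 * q4   q2  q2 
(> = start, * = accepting)

start=q0; accept=q4; q0-x->q0; q0-y->q1; q1-x->q2; q1-y->q3; q2-x->q2; q2-y->q2; q3-x->q4; q3-y->q2; q4-x->q2; q4-y->q2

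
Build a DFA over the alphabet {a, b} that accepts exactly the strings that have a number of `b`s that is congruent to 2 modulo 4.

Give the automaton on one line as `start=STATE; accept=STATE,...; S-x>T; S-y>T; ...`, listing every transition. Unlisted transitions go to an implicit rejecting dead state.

start=S0; accept=S2; S0-a>S0; S0-b>S1; S1-a>S1; S1-b>S2; S2-a>S2; S2-b>S3; S3-a>S3; S3-b>S0

Keep the running count of `b`s modulo 4: each `b` advances along the cycle S0 → S1 → S2 → S3 → S0 while other symbols loop. Accept at S2.
        a   b  
>  S0   S0  S1 
   S1   S1  S2 
 * S2   S2  S3 
   S3   S3  S0 
(> = start, * = accepting)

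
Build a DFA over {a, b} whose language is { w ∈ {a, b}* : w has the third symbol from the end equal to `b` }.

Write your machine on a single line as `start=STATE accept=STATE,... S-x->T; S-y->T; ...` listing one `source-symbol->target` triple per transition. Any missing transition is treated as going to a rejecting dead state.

A DFA must remember the last 3 symbols (since which symbol is third-to-last isn't known until the input ends). Use one state per possible window of the last ≤3 symbols; accept from those whose window starts with `b`.
A 15-state machine:
          a    b  
>  S0     S1   S2 
   S1     S3   S4 
   S2     S5   S6 
   S3     S7   S8 
   S4     S9  S10 
   S5    S11  S12 
   S6    S13  S14 
   S7     S7   S8 
   S8     S9  S10 
   S9    S11  S12 
   S10   S13  S14 
 * S11    S7   S8 
 * S12    S9  S10 
 * S13   S11  S12 
 * S14   S13  S14 
(> = start, * = accepting)

start=S0; accept=S11,S12,S13,S14; S0-a->S1; S0-b->S2; S1-a->S3; S1-b->S4; S2-a->S5; S2-b->S6; S3-a->S7; S3-b->S8; S4-a->S9; S4-b->S10; S5-a->S11; S5-b->S12; S6-a->S13; S6-b->S14; S7-a->S7; S7-b->S8; S8-a->S9; S8-b->S10; S9-a->S11; S9-b->S12; S10-a->S13; S10-b->S14; S11-a->S7; S11-b->S8; S12-a->S9; S12-b->S10; S13-a->S11; S13-b->S12; S14-a->S13; S14-b->S14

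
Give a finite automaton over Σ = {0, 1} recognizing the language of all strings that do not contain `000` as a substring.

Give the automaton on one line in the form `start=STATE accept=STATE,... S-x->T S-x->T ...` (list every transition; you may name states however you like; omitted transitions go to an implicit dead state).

start=S0 accept=S0,S1,S2 S0-0->S1 S0-1->S0 S1-0->S2 S1-1->S0 S2-0->S3 S2-1->S0 S3-0->S3 S3-1->S3

This is the complement of 'contains `000`'. Use the same substring-matching states — S0 through S3 holding how much of `000` has just been matched — but flip the accepting set: everything except the trap S3 accepts.
With 4 states:
        0   1  
>* S0   S1  S0 
 * S1   S2  S0 
 * S2   S3  S0 
   S3   S3  S3 
(> = start, * = accepting)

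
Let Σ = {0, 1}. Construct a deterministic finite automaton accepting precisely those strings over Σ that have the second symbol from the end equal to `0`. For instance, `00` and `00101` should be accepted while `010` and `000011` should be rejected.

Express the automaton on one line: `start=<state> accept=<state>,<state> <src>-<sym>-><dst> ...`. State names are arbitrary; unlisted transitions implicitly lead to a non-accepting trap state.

Because acceptance depends on a position counted from the end, the machine has to buffer the most recent 2 symbols. Make each state the string of the last up-to-2 symbols read; on input `x` shift the window left and append `x`. Accept when the buffered window has length 2 and begins with `0`.
With 7 states:
        0   1  
>  S0   S1  S2 
   S1   S3  S4 
   S2   S5  S6 
 * S3   S3  S4 
 * S4   S5  S6 
   S5   S3  S4 
   S6   S5  S6 
(> = start, * = accepting)

start=S0 accept=S3,S4 S0-0->S1 S0-1->S2 S1-0->S3 S1-1->S4 S2-0->S5 S2-1->S6 S3-0->S3 S3-1->S4 S4-0->S5 S4-1->S6 S5-0->S3 S5-1->S4 S6-0->S5 S6-1->S6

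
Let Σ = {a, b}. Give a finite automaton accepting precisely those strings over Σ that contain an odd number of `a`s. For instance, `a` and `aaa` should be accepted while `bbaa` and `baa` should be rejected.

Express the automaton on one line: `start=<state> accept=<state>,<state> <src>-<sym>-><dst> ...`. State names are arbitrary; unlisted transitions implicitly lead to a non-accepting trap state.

start=q0 accept=q1 q0-a->q1 q0-b->q0 q1-a->q0 q1-b->q1

The only thing that matters is how many `a`s have appeared, reduced mod 2. Use one state per residue: q0 for 0, …, q1 for 1. Reading `a` moves to the next residue; anything else stays put. q1 is accepting.
2 states suffice.
        a   b  
>  q0   q1  q0 
 * q1   q0  q1 
(> = start, * = accepting)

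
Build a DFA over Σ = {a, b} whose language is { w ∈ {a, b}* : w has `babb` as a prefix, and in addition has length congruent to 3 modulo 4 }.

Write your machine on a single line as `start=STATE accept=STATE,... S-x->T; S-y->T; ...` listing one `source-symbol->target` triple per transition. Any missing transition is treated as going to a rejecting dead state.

start=S0; accept=S8; S0-a->S1; S0-b->S2; S1-a->S1; S1-b->S1; S2-a->S3; S2-b->S1; S3-a->S1; S3-b->S4; S4-a->S1; S4-b->S5; S5-a->S6; S5-b->S6; S6-a->S7; S6-b->S7; S7-a->S8; S7-b->S8; S8-a->S5; S8-b->S5

Handle the two conditions separately and then intersect. The first has 6 states tracking whether the input so far still matches the prefix `babb`; the second has 4 states tracking the input length modulo 4. A product state is a pair (one from each), accepting exactly when both do. After merging equivalent states the machine shrinks.
A 9-state machine:
        a   b  
>  S0   S1  S2 
   S1   S1  S1 
   S2   S3  S1 
   S3   S1  S4 
   S4   S1  S5 
   S5   S6  S6 
   S6   S7  S7 
   S7   S8  S8 
 * S8   S5  S5 
(> = start, * = accepting)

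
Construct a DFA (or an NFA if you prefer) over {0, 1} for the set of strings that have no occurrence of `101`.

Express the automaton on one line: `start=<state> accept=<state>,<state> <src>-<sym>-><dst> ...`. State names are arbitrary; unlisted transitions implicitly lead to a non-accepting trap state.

This is the complement of 'contains `101`'. Use the same substring-matching states — S0 through S3 holding how much of `101` has just been matched — but flip the accepting set: everything except the trap S3 accepts.
A 4-state machine:
        0   1  
>* S0   S0  S1 
 * S1   S2  S1 
 * S2   S0  S3 
   S3   S3  S3 
(> = start, * = accepting)

start=S0 accept=S0,S1,S2 S0-0->S0 S0-1->S1 S1-0->S2 S1-1->S1 S2-0->S0 S2-1->S3 S3-0->S3 S3-1->S3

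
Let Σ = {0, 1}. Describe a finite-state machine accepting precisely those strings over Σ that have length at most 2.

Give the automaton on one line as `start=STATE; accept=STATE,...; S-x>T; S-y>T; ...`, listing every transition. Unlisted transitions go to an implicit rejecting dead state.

start=q0; accept=q0,q1,q2; q0-0>q1; q0-1>q1; q1-0>q2; q1-1>q2; q2-0>q3; q2-1>q3; q3-0>q3; q3-1>q3

We only need to distinguish lengths 0, 1, …, 2, and '>2'. Chain q0 → q1 → q2 → q3 on every symbol, with q3 looping. Accepting states: {q0, q1, q2}.
With 4 states:
        0   1  
>* q0   q1  q1 
 * q1   q2  q2 
 * q2   q3  q3 
   q3   q3  q3 
(> = start, * = accepting)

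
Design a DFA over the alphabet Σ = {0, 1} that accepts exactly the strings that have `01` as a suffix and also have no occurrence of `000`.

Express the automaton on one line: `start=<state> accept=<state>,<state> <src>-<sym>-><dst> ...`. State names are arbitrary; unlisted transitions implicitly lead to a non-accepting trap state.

start=A accept=D A-0->B A-1->A B-0->C B-1->D C-0->E C-1->D D-0->B D-1->A E-0->E E-1->F F-0->E F-1->G G-0->E G-1->G

Handle the two conditions separately and then intersect. The first has 3 states tracking how much of the suffix `01` has currently been matched; the second has 4 states tracking partial matches of the forbidden pattern `000`. A product state is a pair (one from each), accepting exactly when both do.
       0  1 
>  A   B  A 
   B   C  D 
   C   E  D 
 * D   B  A 
   E   E  F 
   F   E  G 
   G   E  G 
(> = start, * = accepting)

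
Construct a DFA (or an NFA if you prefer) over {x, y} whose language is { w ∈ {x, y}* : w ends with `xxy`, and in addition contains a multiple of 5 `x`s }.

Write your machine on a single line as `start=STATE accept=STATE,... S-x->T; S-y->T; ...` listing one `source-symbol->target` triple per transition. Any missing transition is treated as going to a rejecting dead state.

start=q0; accept=q16; q0-x->q1; q0-y->q0; q1-x->q2; q1-y->q3; q2-x->q4; q2-y->q5; q3-x->q6; q3-y->q3; q4-x->q7; q4-y->q8; q5-x->q9; q5-y->q10; q6-x->q4; q6-y->q10; q7-x->q11; q7-y->q12; q8-x->q13; q8-y->q14; q9-x->q7; q9-y->q14; q10-x->q9; q10-y->q10; q11-x->q15; q11-y->q16; q12-x->q17; q12-y->q18; q13-x->q11; q13-y->q18; q14-x->q13; q14-y->q14; q15-x->q2; q15-y->q19; q16-x->q1; q16-y->q0; q17-x->q15; q17-y->q0; q18-x->q17; q18-y->q18; q19-x->q6; q19-y->q3

Run two small machines in parallel and take their product. One (4 states) tracks how much of the suffix `xxy` has currently been matched; the other (5 states) tracks the count of `x`s modulo 5. Each combined state is a pair, one component from each; accept when both components accept.
With 20 states:
          x    y  
>  q0     q1   q0 
   q1     q2   q3 
   q2     q4   q5 
   q3     q6   q3 
   q4     q7   q8 
   q5     q9  q10 
   q6     q4  q10 
   q7    q11  q12 
   q8    q13  q14 
   q9     q7  q14 
   q10    q9  q10 
   q11   q15  q16 
   q12   q17  q18 
   q13   q11  q18 
   q14   q13  q14 
   q15    q2  q19 
 * q16    q1   q0 
   q17   q15   q0 
   q18   q17  q18 
   q19    q6   q3 
(> = start, * = accepting)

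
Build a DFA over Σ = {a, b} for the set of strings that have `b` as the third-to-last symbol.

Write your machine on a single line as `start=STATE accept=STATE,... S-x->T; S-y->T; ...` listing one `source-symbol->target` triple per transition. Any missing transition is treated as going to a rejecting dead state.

start=S0; accept=S11,S12,S13,S14; S0-a->S1; S0-b->S2; S1-a->S3; S1-b->S4; S2-a->S5; S2-b->S6; S3-a->S7; S3-b->S8; S4-a->S9; S4-b->S10; S5-a->S11; S5-b->S12; S6-a->S13; S6-b->S14; S7-a->S7; S7-b->S8; S8-a->S9; S8-b->S10; S9-a->S11; S9-b->S12; S10-a->S13; S10-b->S14; S11-a->S7; S11-b->S8; S12-a->S9; S12-b->S10; S13-a->S11; S13-b->S12; S14-a->S13; S14-b->S14

A DFA must remember the last 3 symbols (since which symbol is third-to-last isn't known until the input ends). Use one state per possible window of the last ≤3 symbols; accept from those whose window starts with `b`.
With 15 states:
          a    b  
>  S0     S1   S2 
   S1     S3   S4 
   S2     S5   S6 
   S3     S7   S8 
   S4     S9  S10 
   S5    S11  S12 
   S6    S13  S14 
   S7     S7   S8 
   S8     S9  S10 
   S9    S11  S12 
   S10   S13  S14 
 * S11    S7   S8 
 * S12    S9  S10 
 * S13   S11  S12 
 * S14   S13  S14 
(> = start, * = accepting)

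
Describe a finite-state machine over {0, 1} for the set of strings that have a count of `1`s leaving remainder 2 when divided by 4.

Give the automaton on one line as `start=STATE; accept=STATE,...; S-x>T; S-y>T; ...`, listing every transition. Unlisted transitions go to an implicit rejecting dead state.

start=S0; accept=S2; S0-0>S0; S0-1>S1; S1-0>S1; S1-1>S2; S2-0>S2; S2-1>S3; S3-0>S3; S3-1>S0

The only thing that matters is how many `1`s have appeared, reduced mod 4. Use one state per residue: S0 for 0, …, S3 for 3. Reading `1` moves to the next residue; anything else stays put. S2 is accepting.
With 4 states:
        0   1  
>  S0   S0  S1 
   S1   S1  S2 
 * S2   S2  S3 
   S3   S3  S0 
(> = start, * = accepting)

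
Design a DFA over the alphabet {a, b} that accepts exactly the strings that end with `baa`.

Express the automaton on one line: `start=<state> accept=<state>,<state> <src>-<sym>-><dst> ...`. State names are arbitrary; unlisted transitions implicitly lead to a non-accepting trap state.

Let each state record the length of the longest suffix of the input read so far that is also a prefix of `baa`. q1 means the last symbol is `b`; q2 means the last 2 symbols are `ba`; q3 means the last 3 symbols are `baa`. Accept only at q3, where the string currently ends in `baa`.
4 states suffice.
        a   b  
>  q0   q0  q1 
   q1   q2  q1 
   q2   q3  q1 
 * q3   q0  q1 
(> = start, * = accepting)

start=q0 accept=q3 q0-a->q0 q0-b->q1 q1-a->q2 q1-b->q1 q2-a->q3 q2-b->q1 q3-a->q0 q3-b->q1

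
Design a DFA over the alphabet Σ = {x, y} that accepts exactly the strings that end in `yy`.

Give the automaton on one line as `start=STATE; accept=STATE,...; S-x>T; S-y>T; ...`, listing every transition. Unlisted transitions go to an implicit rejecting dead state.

start=S0; accept=S2; S0-x>S0; S0-y>S1; S1-x>S0; S1-y>S2; S2-x>S0; S2-y>S2

Remember how much of `yy` the current input suffix matches. State S0 means no match yet; S1 means the last symbol is `y`; S2 means the last 2 symbols are `yy`. Only S2 accepts. On a mismatch, fall back to the longest proper suffix that is still a prefix of `yy`.
        x   y  
>  S0   S0  S1 
   S1   S0  S2 
 * S2   S0  S2 
(> = start, * = accepting)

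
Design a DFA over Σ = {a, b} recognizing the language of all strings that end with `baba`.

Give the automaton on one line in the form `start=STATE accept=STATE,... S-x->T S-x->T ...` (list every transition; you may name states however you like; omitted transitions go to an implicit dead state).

start=q0 accept=q4 q0-a->q0 q0-b->q1 q1-a->q2 q1-b->q1 q2-a->q0 q2-b->q3 q3-a->q4 q3-b->q1 q4-a->q0 q4-b->q3

Let each state record the length of the longest suffix of the input read so far that is also a prefix of `baba`. q1 means the last symbol is `b`; q2 means the last 2 symbols are `ba`; q3 means the last 3 symbols are `bab`; q4 means the last 4 symbols are `baba`. Accept only at q4, where the string currently ends in `baba`.
5 states suffice.
        a   b  
>  q0   q0  q1 
   q1   q2  q1 
   q2   q0  q3 
   q3   q4  q1 
 * q4   q0  q3 
(> = start, * = accepting)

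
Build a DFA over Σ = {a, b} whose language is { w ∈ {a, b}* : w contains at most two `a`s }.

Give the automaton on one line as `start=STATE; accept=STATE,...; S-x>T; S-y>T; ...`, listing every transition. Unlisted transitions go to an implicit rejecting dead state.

start=s0; accept=s0,s1,s2; s0-a>s1; s0-b>s0; s1-a>s2; s1-b>s1; s2-a>s3; s2-b>s2; s3-a>s3; s3-b>s3

Only the number of `a`s matters, and only up to 3. Make a chain s0 → s1 → s2 → s3 advanced by each `a` (with s3 absorbing); every other symbol self-loops. The accepting set is {s0, s1, s2}.
4 states suffice.
        a   b  
>* s0   s1  s0 
 * s1   s2  s1 
 * s2   s3  s2 
   s3   s3  s3 
(> = start, * = accepting)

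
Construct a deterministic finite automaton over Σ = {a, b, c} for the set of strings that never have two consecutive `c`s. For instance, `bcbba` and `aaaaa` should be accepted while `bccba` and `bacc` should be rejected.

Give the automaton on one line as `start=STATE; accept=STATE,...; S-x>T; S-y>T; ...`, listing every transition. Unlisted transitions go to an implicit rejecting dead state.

Track partial matches of the forbidden pattern `cc`. State S2 is a dead state reached once `cc` has occurred; every other state accepts. S0 means no part of `cc` is currently matched.
        a   b   c  
>* S0   S0  S0  S1 
 * S1   S0  S0  S2 
   S2   S2  S2  S2 
(> = start, * = accepting)

start=S0; accept=S0,S1; S0-a>S0; S0-b>S0; S0-c>S1; S1-a>S0; S1-b>S0; S1-c>S2; S2-a>S2; S2-b>S2; S2-c>S2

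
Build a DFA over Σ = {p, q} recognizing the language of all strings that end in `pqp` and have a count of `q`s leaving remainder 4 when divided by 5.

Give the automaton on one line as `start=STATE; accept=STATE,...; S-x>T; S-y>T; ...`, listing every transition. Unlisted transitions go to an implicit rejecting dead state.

Build one automaton per condition and run them in lockstep. One (4 states) tracks how much of the suffix `pqp` has currently been matched; the other (5 states) tracks the count of `q`s modulo 5. Each combined state is a pair, one component from each; accept when both components accept.
          p    q  
>  s0     s1   s2 
   s1     s1   s3 
   s2     s4   s5 
   s3     s6   s5 
   s4     s4   s7 
   s5     s8   s9 
   s6     s4   s7 
   s7    s10   s9 
   s8     s8  s11 
   s9    s12  s13 
   s10    s8  s11 
   s11   s14  s13 
   s12   s12  s15 
   s13   s16   s0 
   s14   s12  s15 
   s15   s17   s0 
   s16   s16  s18 
 * s17   s16  s18 
   s18   s19   s2 
   s19    s1   s3 
(> = start, * = accepting)

start=s0; accept=s17; s0-p>s1; s0-q>s2; s1-p>s1; s1-q>s3; s2-p>s4; s2-q>s5; s3-p>s6; s3-q>s5; s4-p>s4; s4-q>s7; s5-p>s8; s5-q>s9; s6-p>s4; s6-q>s7; s7-p>s10; s7-q>s9; s8-p>s8; s8-q>s11; s9-p>s12; s9-q>s13; s10-p>s8; s10-q>s11; s11-p>s14; s11-q>s13; s12-p>s12; s12-q>s15; s13-p>s16; s13-q>s0; s14-p>s12; s14-q>s15; s15-p>s17; s15-q>s0; s16-p>s16; s16-q>s18; s17-p>s16; s17-q>s18; s18-p>s19; s18-q>s2; s19-p>s1; s19-q>s3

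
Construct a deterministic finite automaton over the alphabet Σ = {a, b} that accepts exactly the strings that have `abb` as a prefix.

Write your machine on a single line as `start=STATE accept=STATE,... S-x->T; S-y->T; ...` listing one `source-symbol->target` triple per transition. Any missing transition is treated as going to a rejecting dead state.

Walk along `abb` while the input agrees: from q0 take `a` to q1, and so on. Any deviation drops to the rejecting sink q4. Once q3 is reached the prefix is confirmed and every continuation is accepted.
        a   b  
>  q0   q1  q4 
   q1   q4  q2 
   q2   q4  q3 
 * q3   q3  q3 
   q4   q4  q4 
(> = start, * = accepting)

start=q0; accept=q3; q0-a->q1; q0-b->q4; q1-a->q4; q1-b->q2; q2-a->q4; q2-b->q3; q3-a->q3; q3-b->q3; q4-a->q4; q4-b->q4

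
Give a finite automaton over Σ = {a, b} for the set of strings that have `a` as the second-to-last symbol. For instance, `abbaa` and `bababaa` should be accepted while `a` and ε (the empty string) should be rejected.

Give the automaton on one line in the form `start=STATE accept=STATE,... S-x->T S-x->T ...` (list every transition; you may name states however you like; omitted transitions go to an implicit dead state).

Because acceptance depends on a position counted from the end, the machine has to buffer the most recent 2 symbols. Make each state the string of the last up-to-2 symbols read; on input `x` shift the window left and append `x`. Accept when the buffered window has length 2 and begins with `a`.
        a   b  
>  q0   q1  q2 
   q1   q3  q4 
   q2   q5  q6 
 * q3   q3  q4 
 * q4   q5  q6 
   q5   q3  q4 
   q6   q5  q6 
(> = start, * = accepting)

start=q0 accept=q3,q4 q0-a->q1 q0-b->q2 q1-a->q3 q1-b->q4 q2-a->q5 q2-b->q6 q3-a->q3 q3-b->q4 q4-a->q5 q4-b->q6 q5-a->q3 q5-b->q4 q6-a->q5 q6-b->q6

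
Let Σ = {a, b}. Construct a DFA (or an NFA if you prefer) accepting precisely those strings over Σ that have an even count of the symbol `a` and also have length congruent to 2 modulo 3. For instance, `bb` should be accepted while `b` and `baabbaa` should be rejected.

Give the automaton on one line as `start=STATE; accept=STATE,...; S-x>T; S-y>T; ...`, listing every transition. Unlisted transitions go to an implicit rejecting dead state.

Handle the two conditions separately and then intersect. The first has 2 states tracking the count of `a`s modulo 2; the second has 3 states tracking the input length modulo 3. A product state is a pair (one from each), accepting exactly when both do.
With 6 states:
        a   b  
>  s0   s1  s2 
   s1   s3  s4 
   s2   s4  s3 
 * s3   s5  s0 
   s4   s0  s5 
   s5   s2  s1 
(> = start, * = accepting)

start=s0; accept=s3; s0-a>s1; s0-b>s2; s1-a>s3; s1-b>s4; s2-a>s4; s2-b>s3; s3-a>s5; s3-b>s0; s4-a>s0; s4-b>s5; s5-a>s2; s5-b>s1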